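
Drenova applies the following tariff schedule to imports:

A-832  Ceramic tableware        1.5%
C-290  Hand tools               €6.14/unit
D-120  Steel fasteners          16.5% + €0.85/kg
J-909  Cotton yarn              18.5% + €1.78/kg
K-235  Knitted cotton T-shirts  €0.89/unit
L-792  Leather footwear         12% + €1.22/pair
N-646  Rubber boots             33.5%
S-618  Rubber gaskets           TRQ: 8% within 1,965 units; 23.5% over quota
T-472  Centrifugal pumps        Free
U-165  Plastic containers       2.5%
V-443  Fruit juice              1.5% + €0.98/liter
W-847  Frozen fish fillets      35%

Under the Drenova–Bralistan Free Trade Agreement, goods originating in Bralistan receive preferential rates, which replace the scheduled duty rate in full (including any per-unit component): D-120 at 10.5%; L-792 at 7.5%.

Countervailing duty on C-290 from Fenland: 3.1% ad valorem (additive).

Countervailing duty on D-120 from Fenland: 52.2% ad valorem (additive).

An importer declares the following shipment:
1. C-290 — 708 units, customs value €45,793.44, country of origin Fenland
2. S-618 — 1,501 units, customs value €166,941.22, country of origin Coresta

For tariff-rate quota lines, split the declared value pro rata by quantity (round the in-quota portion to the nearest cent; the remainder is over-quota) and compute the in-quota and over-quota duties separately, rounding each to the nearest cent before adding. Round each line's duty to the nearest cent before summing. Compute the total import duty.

€19,122.02

Line 1 (C-290, Fenland, 708 units, €45,793.44):
Base rate for C-290 is €6.14/unit.
Additional duty on C-290 from Fenland: +3.1% ad valorem. Applied ad valorem rate = 3.1%.
Duty = €45,793.44 × 3.1% + 708 × €6.14 = €5,766.72.
Line 2 (S-618, Coresta, 1,501 units, €166,941.22):
Code S-618 is under a tariff-rate quota (threshold 1,965 units). Quantity 1,501 units is within the quota, so the in-quota rate 8% applies to the full value.
Duty = €166,941.22 × 8% = €13,355.30.
Total = €5,766.72 + €13,355.30 = €19,122.02.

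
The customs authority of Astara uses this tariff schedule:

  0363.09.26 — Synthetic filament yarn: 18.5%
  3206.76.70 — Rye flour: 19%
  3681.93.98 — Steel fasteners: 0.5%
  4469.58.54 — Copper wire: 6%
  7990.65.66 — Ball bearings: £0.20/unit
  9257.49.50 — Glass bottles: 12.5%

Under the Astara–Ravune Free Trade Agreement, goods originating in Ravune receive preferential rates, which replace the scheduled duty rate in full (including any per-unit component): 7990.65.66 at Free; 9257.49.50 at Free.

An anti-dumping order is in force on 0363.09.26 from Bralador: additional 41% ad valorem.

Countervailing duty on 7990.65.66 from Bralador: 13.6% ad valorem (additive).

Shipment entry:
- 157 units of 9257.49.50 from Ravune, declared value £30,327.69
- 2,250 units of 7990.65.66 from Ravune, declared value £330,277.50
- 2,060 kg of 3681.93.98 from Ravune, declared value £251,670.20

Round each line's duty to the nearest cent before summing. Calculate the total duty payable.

£1,258.35

Line 1 (9257.49.50, Ravune, 157 units, £30,327.69):
Base rate for 9257.49.50 is 12.5%.
Origin Ravune qualifies under the Astara–Ravune agreement and 9257.49.50 is covered: preferential rate Free applies instead.
Duty = £30,327.69 × 0% = £0.00.
Line 2 (7990.65.66, Ravune, 2,250 units, £330,277.50):
Base rate for 7990.65.66 is £0.20/unit.
Origin Ravune qualifies under the Astara–Ravune agreement and 7990.65.66 is covered: preferential rate Free applies instead.
The additional-duty order on 7990.65.66 targets Bralador, not Ravune; it does not apply.
Duty = £330,277.50 × 0% = £0.00.
Line 3 (3681.93.98, Ravune, 2,060 kg, £251,670.20):
Base rate for 3681.93.98 is 0.5%.
Origin Ravune is the FTA partner but 3681.93.98 is not on the preference list; base rate stands.
Duty = £251,670.20 × 0.5% = £1,258.35.
Total = £0.00 + £0.00 + £1,258.35 = £1,258.35.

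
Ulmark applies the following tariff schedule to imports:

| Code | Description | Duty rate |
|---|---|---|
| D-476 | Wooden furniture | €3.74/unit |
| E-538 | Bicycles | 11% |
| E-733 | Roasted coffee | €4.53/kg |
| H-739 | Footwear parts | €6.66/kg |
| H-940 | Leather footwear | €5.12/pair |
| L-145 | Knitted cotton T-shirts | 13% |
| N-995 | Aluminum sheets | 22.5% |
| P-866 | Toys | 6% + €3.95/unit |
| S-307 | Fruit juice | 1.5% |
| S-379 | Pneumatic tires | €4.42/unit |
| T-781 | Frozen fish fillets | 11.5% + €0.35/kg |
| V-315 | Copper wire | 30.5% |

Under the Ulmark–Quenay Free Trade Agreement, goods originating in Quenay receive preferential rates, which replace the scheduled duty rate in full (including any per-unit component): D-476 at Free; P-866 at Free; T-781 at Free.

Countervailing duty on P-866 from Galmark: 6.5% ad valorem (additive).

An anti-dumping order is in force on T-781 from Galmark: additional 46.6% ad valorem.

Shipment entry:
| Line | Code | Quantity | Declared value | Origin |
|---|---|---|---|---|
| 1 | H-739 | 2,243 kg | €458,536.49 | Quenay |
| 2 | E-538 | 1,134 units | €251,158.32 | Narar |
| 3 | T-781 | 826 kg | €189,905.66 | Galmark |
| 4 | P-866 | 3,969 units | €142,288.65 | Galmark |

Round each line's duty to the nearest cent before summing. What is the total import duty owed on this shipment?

€186,653.72

Line 1 (H-739, Quenay, 2,243 kg, €458,536.49):
Base rate for H-739 is €6.66/kg.
Origin Quenay is the FTA partner but H-739 is not on the preference list; base rate stands.
Duty = 2,243 × €6.66 = €14,938.38.
Line 2 (E-538, Narar, 1,134 units, €251,158.32):
Base rate for E-538 is 11%.
Duty = €251,158.32 × 11% = €27,627.42.
Line 3 (T-781, Galmark, 826 kg, €189,905.66):
Base rate for T-781 is 11.5% + €0.35/kg.
T-781 has an FTA preferential rate, but origin Galmark is not Quenay; base rate stands.
Additional duty on T-781 from Galmark: +46.6%. Applied ad valorem rate: 11.5% + 46.6% = 58.1%.
Duty = €189,905.66 × 58.1% + 826 × €0.35 = €110,624.29.
Line 4 (P-866, Galmark, 3,969 units, €142,288.65):
Base rate for P-866 is 6% + €3.95/unit.
P-866 has an FTA preferential rate, but origin Galmark is not Quenay; base rate stands.
Additional duty on P-866 from Galmark: +6.5%. Applied ad valorem rate: 6% + 6.5% = 12.5%.
Duty = €142,288.65 × 12.5% + 3,969 × €3.95 = €33,463.63.
Total = €14,938.38 + €27,627.42 + €110,624.29 + €33,463.63 = €186,653.72.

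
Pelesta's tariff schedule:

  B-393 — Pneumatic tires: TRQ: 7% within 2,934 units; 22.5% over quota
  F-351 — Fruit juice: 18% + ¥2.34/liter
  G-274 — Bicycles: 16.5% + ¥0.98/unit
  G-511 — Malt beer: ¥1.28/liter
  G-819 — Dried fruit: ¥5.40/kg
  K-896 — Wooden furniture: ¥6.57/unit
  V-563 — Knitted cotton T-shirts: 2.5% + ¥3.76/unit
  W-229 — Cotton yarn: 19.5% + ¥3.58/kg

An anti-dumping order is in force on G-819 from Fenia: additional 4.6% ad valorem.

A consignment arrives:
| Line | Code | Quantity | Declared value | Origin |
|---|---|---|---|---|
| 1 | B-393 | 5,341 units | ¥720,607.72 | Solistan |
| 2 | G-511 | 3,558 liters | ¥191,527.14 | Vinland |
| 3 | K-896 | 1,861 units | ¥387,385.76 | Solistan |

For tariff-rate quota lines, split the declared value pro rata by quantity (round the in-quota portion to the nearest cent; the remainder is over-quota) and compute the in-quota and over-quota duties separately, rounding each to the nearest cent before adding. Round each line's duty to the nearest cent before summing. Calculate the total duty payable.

¥117,560.18

Line 1 (B-393, Solistan, 5,341 units, ¥720,607.72):
Code B-393 is under a tariff-rate quota (threshold 2,934 units). In-quota: 2,934 units at 7%; over-quota: 2,407 units at 22.5%.
Pro-rata value split: in-quota = ¥720,607.72 × 2,934/5,341 = ¥395,855.28; over-quota = ¥720,607.72 − ¥395,855.28 = ¥324,752.44.
In-quota duty = ¥395,855.28 × 7% = ¥27,709.87. Over-quota duty = ¥324,752.44 × 22.5% = ¥73,069.30.
Line duty = ¥27,709.87 + ¥73,069.30 = ¥100,779.17.
Line 2 (G-511, Vinland, 3,558 liters, ¥191,527.14):
Base rate for G-511 is ¥1.28/liter.
Duty = 3,558 × ¥1.28 = ¥4,554.24.
Line 3 (K-896, Solistan, 1,861 units, ¥387,385.76):
Base rate for K-896 is ¥6.57/unit.
Duty = 1,861 × ¥6.57 = ¥12,226.77.
Total = ¥100,779.17 + ¥4,554.24 + ¥12,226.77 = ¥117,560.18.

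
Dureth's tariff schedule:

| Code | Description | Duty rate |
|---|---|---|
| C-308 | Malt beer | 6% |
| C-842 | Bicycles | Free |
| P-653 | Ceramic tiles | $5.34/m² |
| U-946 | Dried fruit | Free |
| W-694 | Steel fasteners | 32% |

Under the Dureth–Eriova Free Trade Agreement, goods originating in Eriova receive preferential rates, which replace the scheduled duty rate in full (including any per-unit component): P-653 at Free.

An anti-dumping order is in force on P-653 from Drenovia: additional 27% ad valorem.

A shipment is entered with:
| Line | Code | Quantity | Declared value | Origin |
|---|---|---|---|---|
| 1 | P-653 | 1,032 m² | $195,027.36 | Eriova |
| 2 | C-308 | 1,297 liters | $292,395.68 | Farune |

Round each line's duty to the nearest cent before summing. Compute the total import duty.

$17,543.74

Line 1 (P-653, Eriova, 1,032 m², $195,027.36):
Base rate for P-653 is $5.34/m².
Origin Eriova qualifies under the Dureth–Eriova agreement and P-653 is covered: preferential rate Free applies instead.
The additional-duty order on P-653 targets Drenovia, not Eriova; it does not apply.
Duty = $195,027.36 × 0% = $0.00.
Line 2 (C-308, Farune, 1,297 liters, $292,395.68):
Base rate for C-308 is 6%.
Duty = $292,395.68 × 6% = $17,543.74.
Total = $0.00 + $17,543.74 = $17,543.74.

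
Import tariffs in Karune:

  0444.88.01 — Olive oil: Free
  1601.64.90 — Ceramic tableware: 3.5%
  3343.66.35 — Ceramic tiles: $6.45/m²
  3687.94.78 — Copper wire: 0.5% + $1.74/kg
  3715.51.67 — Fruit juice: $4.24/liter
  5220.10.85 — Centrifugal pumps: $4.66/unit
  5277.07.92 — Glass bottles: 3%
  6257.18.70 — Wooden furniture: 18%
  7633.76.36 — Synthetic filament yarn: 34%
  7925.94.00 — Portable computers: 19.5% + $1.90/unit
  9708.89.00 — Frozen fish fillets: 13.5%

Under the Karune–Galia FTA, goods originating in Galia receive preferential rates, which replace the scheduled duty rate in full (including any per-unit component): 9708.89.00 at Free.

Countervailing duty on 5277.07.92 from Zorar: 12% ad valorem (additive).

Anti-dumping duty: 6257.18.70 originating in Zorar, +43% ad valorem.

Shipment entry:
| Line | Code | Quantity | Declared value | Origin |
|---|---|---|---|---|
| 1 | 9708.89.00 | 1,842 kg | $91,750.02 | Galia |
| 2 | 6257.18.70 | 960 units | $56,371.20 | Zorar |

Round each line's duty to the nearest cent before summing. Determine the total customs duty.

Line 1 (9708.89.00, Galia, 1,842 kg, $91,750.02):
Base rate for 9708.89.00 is 13.5%.
Origin Galia qualifies under the Karune–Galia agreement and 9708.89.00 is covered: preferential rate Free applies instead.
Duty = $91,750.02 × 0% = $0.00.
Line 2 (6257.18.70, Zorar, 960 units, $56,371.20):
Base rate for 6257.18.70 is 18%.
Additional duty on 6257.18.70 from Zorar: +43%. Applied ad valorem rate: 18% + 43% = 61%.
Duty = $56,371.20 × 61% = $34,386.43.
Total = $0.00 + $34,386.43 = $34,386.43.

$34,386.43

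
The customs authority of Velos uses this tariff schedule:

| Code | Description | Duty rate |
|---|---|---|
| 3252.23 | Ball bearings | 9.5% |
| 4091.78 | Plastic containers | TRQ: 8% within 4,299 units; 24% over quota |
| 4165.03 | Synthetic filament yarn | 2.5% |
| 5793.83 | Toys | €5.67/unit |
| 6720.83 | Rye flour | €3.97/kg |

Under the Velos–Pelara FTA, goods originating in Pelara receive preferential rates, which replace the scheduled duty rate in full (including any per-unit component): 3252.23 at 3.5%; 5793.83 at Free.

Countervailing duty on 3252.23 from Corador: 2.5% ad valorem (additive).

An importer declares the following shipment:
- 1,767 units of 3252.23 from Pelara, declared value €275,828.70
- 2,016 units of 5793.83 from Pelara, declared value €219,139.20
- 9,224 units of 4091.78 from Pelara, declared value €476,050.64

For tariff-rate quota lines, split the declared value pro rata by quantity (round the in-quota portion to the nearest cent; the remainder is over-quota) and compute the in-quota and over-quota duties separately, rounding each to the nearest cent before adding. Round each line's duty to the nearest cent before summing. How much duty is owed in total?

Line 1 (3252.23, Pelara, 1,767 units, €275,828.70):
Base rate for 3252.23 is 9.5%.
Origin Pelara qualifies under the Velos–Pelara agreement and 3252.23 is covered: preferential rate 3.5% applies instead.
The additional-duty order on 3252.23 targets Corador, not Pelara; it does not apply.
Duty = €275,828.70 × 3.5% = €9,654.00.
Line 2 (5793.83, Pelara, 2,016 units, €219,139.20):
Base rate for 5793.83 is €5.67/unit.
Origin Pelara qualifies under the Velos–Pelara agreement and 5793.83 is covered: preferential rate Free applies instead.
Duty = €219,139.20 × 0% = €0.00.
Line 3 (4091.78, Pelara, 9,224 units, €476,050.64):
Code 4091.78 is under a tariff-rate quota (threshold 4,299 units). In-quota: 4,299 units at 8%; over-quota: 4,925 units at 24%.
Pro-rata value split: in-quota = €476,050.64 × 4,299/9,224 = €221,871.39; over-quota = €476,050.64 − €221,871.39 = €254,179.25.
In-quota duty = €221,871.39 × 8% = €17,749.71. Over-quota duty = €254,179.25 × 24% = €61,003.02.
Line duty = €17,749.71 + €61,003.02 = €78,752.73.
Total = €9,654.00 + €0.00 + €78,752.73 = €88,406.73.

€88,406.73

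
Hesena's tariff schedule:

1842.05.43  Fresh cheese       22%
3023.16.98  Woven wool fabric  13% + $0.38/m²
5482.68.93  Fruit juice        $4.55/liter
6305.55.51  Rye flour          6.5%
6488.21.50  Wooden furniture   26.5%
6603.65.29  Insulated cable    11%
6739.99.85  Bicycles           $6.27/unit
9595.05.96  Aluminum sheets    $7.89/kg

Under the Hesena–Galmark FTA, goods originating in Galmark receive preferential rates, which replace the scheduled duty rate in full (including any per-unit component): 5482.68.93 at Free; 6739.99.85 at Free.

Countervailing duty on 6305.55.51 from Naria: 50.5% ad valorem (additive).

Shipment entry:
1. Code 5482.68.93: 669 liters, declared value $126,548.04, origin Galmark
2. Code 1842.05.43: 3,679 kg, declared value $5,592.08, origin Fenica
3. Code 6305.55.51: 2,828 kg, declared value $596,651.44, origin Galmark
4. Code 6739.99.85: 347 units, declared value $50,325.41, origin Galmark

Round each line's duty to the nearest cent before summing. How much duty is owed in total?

Line 1 (5482.68.93, Galmark, 669 liters, $126,548.04):
Base rate for 5482.68.93 is $4.55/liter.
Origin Galmark qualifies under the Hesena–Galmark agreement and 5482.68.93 is covered: preferential rate Free applies instead.
Duty = $126,548.04 × 0% = $0.00.
Line 2 (1842.05.43, Fenica, 3,679 kg, $5,592.08):
Base rate for 1842.05.43 is 22%.
Duty = $5,592.08 × 22% = $1,230.26.
Line 3 (6305.55.51, Galmark, 2,828 kg, $596,651.44):
Base rate for 6305.55.51 is 6.5%.
Origin Galmark is the FTA partner but 6305.55.51 is not on the preference list; base rate stands.
The additional-duty order on 6305.55.51 targets Naria, not Galmark; it does not apply.
Duty = $596,651.44 × 6.5% = $38,782.34.
Line 4 (6739.99.85, Galmark, 347 units, $50,325.41):
Base rate for 6739.99.85 is $6.27/unit.
Origin Galmark qualifies under the Hesena–Galmark agreement and 6739.99.85 is covered: preferential rate Free applies instead.
Duty = $50,325.41 × 0% = $0.00.
Total = $0.00 + $1,230.26 + $38,782.34 + $0.00 = $40,012.60.

$40,012.60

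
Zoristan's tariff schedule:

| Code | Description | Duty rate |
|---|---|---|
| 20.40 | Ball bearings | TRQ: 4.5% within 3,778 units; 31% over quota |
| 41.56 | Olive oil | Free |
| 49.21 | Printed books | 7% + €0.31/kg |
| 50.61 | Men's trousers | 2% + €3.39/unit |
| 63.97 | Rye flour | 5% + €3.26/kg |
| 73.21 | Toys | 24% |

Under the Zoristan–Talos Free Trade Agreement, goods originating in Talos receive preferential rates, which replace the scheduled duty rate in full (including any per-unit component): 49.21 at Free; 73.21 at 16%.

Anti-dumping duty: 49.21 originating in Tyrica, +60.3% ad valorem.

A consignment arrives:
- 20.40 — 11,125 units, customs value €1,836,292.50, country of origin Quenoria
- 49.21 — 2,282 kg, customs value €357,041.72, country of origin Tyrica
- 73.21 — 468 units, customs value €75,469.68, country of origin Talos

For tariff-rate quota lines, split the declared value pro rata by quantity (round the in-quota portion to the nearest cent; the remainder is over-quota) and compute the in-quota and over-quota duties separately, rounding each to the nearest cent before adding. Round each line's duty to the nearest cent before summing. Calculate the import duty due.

€657,069.20

Line 1 (20.40, Quenoria, 11,125 units, €1,836,292.50):
Code 20.40 is under a tariff-rate quota (threshold 3,778 units). In-quota: 3,778 units at 4.5%; over-quota: 7,347 units at 31%.
Pro-rata value split: in-quota = €1,836,292.50 × 3,778/11,125 = €623,596.68; over-quota = €1,836,292.50 − €623,596.68 = €1,212,695.82.
In-quota duty = €623,596.68 × 4.5% = €28,061.85. Over-quota duty = €1,212,695.82 × 31% = €375,935.70.
Line duty = €28,061.85 + €375,935.70 = €403,997.55.
Line 2 (49.21, Tyrica, 2,282 kg, €357,041.72):
Base rate for 49.21 is 7% + €0.31/kg.
49.21 has an FTA preferential rate, but origin Tyrica is not Talos; base rate stands.
Additional duty on 49.21 from Tyrica: +60.3%. Applied ad valorem rate: 7% + 60.3% = 67.3%.
Duty = €357,041.72 × 67.3% + 2,282 × €0.31 = €240,996.50.
Line 3 (73.21, Talos, 468 units, €75,469.68):
Base rate for 73.21 is 24%.
Origin Talos qualifies under the Zoristan–Talos agreement and 73.21 is covered: preferential rate 16% applies instead.
Duty = €75,469.68 × 16% = €12,075.15.
Total = €403,997.55 + €240,996.50 + €12,075.15 = €657,069.20.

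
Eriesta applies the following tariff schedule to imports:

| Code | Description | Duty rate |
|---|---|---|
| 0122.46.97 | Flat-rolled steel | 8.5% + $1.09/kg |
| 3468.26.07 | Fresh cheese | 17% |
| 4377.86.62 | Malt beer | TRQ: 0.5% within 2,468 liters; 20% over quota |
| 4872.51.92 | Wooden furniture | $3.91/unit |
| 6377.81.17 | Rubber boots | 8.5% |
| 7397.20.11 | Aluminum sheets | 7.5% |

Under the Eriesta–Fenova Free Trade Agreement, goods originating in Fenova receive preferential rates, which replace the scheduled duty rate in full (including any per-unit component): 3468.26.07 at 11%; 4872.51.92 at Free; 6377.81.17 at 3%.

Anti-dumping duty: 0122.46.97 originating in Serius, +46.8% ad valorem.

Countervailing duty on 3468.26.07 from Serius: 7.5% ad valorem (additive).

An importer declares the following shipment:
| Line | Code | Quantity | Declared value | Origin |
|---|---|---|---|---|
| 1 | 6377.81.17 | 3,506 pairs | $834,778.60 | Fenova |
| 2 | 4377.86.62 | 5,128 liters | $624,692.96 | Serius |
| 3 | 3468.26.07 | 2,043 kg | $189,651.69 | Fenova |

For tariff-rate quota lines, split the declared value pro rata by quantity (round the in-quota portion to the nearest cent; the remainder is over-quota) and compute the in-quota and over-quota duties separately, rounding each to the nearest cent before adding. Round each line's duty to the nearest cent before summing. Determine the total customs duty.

$112,216.55

Line 1 (6377.81.17, Fenova, 3,506 pairs, $834,778.60):
Base rate for 6377.81.17 is 8.5%.
Origin Fenova qualifies under the Eriesta–Fenova agreement and 6377.81.17 is covered: preferential rate 3% applies instead.
Duty = $834,778.60 × 3% = $25,043.36.
Line 2 (4377.86.62, Serius, 5,128 liters, $624,692.96):
Code 4377.86.62 is under a tariff-rate quota (threshold 2,468 liters). In-quota: 2,468 liters at 0.5%; over-quota: 2,660 liters at 20%.
Pro-rata value split: in-quota = $624,692.96 × 2,468/5,128 = $300,651.76; over-quota = $624,692.96 − $300,651.76 = $324,041.20.
In-quota duty = $300,651.76 × 0.5% = $1,503.26. Over-quota duty = $324,041.20 × 20% = $64,808.24.
Line duty = $1,503.26 + $64,808.24 = $66,311.50.
Line 3 (3468.26.07, Fenova, 2,043 kg, $189,651.69):
Base rate for 3468.26.07 is 17%.
Origin Fenova qualifies under the Eriesta–Fenova agreement and 3468.26.07 is covered: preferential rate 11% applies instead.
The additional-duty order on 3468.26.07 targets Serius, not Fenova; it does not apply.
Duty = $189,651.69 × 11% = $20,861.69.
Total = $25,043.36 + $66,311.50 + $20,861.69 = $112,216.55.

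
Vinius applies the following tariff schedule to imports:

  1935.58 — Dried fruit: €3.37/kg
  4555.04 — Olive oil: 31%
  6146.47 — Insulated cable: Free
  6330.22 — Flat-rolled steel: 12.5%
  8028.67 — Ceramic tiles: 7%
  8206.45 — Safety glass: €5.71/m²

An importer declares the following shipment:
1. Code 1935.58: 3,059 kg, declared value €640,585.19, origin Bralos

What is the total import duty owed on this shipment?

€10,308.83

Line 1 (1935.58, Bralos, 3,059 kg, €640,585.19):
Base rate for 1935.58 is €3.37/kg.
Duty = 3,059 × €3.37 = €10,308.83.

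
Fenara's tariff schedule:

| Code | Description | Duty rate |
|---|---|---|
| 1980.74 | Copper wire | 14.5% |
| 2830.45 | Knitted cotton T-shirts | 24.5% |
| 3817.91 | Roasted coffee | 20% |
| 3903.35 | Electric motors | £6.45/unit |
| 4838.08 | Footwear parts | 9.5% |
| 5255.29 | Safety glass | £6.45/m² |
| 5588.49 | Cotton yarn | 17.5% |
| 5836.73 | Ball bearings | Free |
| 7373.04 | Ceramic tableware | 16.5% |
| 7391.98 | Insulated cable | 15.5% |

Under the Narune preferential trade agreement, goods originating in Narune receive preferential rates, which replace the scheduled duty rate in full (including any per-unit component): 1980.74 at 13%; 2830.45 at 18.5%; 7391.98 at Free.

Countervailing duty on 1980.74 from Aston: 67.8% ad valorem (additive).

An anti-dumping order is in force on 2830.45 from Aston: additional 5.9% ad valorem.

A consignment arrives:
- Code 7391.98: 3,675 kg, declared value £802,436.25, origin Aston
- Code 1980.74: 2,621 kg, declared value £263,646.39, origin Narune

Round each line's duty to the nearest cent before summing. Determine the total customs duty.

Line 1 (7391.98, Aston, 3,675 kg, £802,436.25):
Base rate for 7391.98 is 15.5%.
7391.98 has an FTA preferential rate, but origin Aston is not Narune; base rate stands.
Duty = £802,436.25 × 15.5% = £124,377.62.
Line 2 (1980.74, Narune, 2,621 kg, £263,646.39):
Base rate for 1980.74 is 14.5%.
Origin Narune qualifies under the Fenara–Narune agreement and 1980.74 is covered: preferential rate 13% applies instead.
The additional-duty order on 1980.74 targets Aston, not Narune; it does not apply.
Duty = £263,646.39 × 13% = £34,274.03.
Total = £124,377.62 + £34,274.03 = £158,651.65.

£158,651.65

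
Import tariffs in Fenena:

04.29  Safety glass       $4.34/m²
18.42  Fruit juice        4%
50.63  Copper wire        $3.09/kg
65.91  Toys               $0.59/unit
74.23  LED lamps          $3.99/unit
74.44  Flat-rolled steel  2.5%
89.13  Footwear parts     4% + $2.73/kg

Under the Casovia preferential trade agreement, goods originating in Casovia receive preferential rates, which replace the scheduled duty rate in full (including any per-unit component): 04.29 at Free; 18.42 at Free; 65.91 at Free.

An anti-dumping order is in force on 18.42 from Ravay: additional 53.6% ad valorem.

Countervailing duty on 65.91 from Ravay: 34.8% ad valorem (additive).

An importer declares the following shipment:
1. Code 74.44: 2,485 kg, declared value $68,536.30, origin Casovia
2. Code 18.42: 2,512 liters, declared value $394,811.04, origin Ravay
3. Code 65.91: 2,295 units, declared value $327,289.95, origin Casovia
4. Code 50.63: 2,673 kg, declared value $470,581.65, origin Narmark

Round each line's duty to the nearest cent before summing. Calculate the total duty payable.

$237,384.14

Line 1 (74.44, Casovia, 2,485 kg, $68,536.30):
Base rate for 74.44 is 2.5%.
Origin Casovia is the FTA partner but 74.44 is not on the preference list; base rate stands.
Duty = $68,536.30 × 2.5% = $1,713.41.
Line 2 (18.42, Ravay, 2,512 liters, $394,811.04):
Base rate for 18.42 is 4%.
18.42 has an FTA preferential rate, but origin Ravay is not Casovia; base rate stands.
Additional duty on 18.42 from Ravay: +53.6%. Applied ad valorem rate: 4% + 53.6% = 57.6%.
Duty = $394,811.04 × 57.6% = $227,411.16.
Line 3 (65.91, Casovia, 2,295 units, $327,289.95):
Base rate for 65.91 is $0.59/unit.
Origin Casovia qualifies under the Fenena–Casovia agreement and 65.91 is covered: preferential rate Free applies instead.
The additional-duty order on 65.91 targets Ravay, not Casovia; it does not apply.
Duty = $327,289.95 × 0% = $0.00.
Line 4 (50.63, Narmark, 2,673 kg, $470,581.65):
Base rate for 50.63 is $3.09/kg.
Duty = 2,673 × $3.09 = $8,259.57.
Total = $1,713.41 + $227,411.16 + $0.00 + $8,259.57 = $237,384.14.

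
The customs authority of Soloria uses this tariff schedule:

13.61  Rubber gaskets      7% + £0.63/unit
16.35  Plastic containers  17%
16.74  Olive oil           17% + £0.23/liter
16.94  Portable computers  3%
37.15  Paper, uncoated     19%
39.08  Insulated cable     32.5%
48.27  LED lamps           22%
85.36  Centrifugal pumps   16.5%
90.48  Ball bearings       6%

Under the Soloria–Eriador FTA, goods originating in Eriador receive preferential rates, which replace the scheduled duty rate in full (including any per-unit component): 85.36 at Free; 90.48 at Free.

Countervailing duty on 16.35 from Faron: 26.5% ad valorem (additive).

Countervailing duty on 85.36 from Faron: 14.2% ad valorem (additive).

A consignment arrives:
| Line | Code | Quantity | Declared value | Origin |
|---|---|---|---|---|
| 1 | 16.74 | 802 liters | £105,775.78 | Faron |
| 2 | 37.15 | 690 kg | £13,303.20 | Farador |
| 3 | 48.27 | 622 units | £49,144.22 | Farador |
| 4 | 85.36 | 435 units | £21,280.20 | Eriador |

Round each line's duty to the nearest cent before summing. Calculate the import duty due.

Line 1 (16.74, Faron, 802 liters, £105,775.78):
Base rate for 16.74 is 17% + £0.23/liter.
Duty = £105,775.78 × 17% + 802 × £0.23 = £18,166.34.
Line 2 (37.15, Farador, 690 kg, £13,303.20):
Base rate for 37.15 is 19%.
Duty = £13,303.20 × 19% = £2,527.61.
Line 3 (48.27, Farador, 622 units, £49,144.22):
Base rate for 48.27 is 22%.
Duty = £49,144.22 × 22% = £10,811.73.
Line 4 (85.36, Eriador, 435 units, £21,280.20):
Base rate for 85.36 is 16.5%.
Origin Eriador qualifies under the Soloria–Eriador agreement and 85.36 is covered: preferential rate Free applies instead.
The additional-duty order on 85.36 targets Faron, not Eriador; it does not apply.
Duty = £21,280.20 × 0% = £0.00.
Total = £18,166.34 + £2,527.61 + £10,811.73 + £0.00 = £31,505.68.

£31,505.68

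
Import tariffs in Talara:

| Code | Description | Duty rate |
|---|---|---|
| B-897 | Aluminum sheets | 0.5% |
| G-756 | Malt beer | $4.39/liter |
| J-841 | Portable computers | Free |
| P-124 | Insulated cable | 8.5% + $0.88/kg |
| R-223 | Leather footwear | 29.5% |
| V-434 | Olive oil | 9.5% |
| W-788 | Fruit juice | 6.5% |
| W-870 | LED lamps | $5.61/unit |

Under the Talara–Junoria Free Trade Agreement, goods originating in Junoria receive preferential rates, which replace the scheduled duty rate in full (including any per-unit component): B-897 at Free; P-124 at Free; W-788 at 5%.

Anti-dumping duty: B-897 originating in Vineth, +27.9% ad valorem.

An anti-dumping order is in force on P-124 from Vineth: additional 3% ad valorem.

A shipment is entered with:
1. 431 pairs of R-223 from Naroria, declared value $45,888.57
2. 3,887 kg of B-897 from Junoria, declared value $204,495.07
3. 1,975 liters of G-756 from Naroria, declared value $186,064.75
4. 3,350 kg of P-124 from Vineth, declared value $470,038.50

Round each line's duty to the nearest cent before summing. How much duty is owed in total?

$79,209.81

Line 1 (R-223, Naroria, 431 pairs, $45,888.57):
Base rate for R-223 is 29.5%.
Duty = $45,888.57 × 29.5% = $13,537.13.
Line 2 (B-897, Junoria, 3,887 kg, $204,495.07):
Base rate for B-897 is 0.5%.
Origin Junoria qualifies under the Talara–Junoria agreement and B-897 is covered: preferential rate Free applies instead.
The additional-duty order on B-897 targets Vineth, not Junoria; it does not apply.
Duty = $204,495.07 × 0% = $0.00.
Line 3 (G-756, Naroria, 1,975 liters, $186,064.75):
Base rate for G-756 is $4.39/liter.
Duty = 1,975 × $4.39 = $8,670.25.
Line 4 (P-124, Vineth, 3,350 kg, $470,038.50):
Base rate for P-124 is 8.5% + $0.88/kg.
P-124 has an FTA preferential rate, but origin Vineth is not Junoria; base rate stands.
Additional duty on P-124 from Vineth: +3%. Applied ad valorem rate: 8.5% + 3% = 11.5%.
Duty = $470,038.50 × 11.5% + 3,350 × $0.88 = $57,002.43.
Total = $13,537.13 + $0.00 + $8,670.25 + $57,002.43 = $79,209.81.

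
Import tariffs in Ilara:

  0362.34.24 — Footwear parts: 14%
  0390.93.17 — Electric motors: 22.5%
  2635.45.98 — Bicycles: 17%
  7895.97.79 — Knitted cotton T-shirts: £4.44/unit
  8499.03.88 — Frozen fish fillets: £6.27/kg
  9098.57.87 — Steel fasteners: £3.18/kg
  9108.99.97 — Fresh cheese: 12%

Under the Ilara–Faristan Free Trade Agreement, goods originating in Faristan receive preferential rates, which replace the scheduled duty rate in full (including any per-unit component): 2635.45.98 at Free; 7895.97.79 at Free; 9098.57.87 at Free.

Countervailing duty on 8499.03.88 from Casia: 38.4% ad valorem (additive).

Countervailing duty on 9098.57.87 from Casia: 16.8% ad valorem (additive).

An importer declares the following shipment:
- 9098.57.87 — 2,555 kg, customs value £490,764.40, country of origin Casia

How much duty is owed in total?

£90,573.32

Line 1 (9098.57.87, Casia, 2,555 kg, £490,764.40):
Base rate for 9098.57.87 is £3.18/kg.
9098.57.87 has an FTA preferential rate, but origin Casia is not Faristan; base rate stands.
Additional duty on 9098.57.87 from Casia: +16.8% ad valorem. Applied ad valorem rate = 16.8%.
Duty = £490,764.40 × 16.8% + 2,555 × £3.18 = £90,573.32.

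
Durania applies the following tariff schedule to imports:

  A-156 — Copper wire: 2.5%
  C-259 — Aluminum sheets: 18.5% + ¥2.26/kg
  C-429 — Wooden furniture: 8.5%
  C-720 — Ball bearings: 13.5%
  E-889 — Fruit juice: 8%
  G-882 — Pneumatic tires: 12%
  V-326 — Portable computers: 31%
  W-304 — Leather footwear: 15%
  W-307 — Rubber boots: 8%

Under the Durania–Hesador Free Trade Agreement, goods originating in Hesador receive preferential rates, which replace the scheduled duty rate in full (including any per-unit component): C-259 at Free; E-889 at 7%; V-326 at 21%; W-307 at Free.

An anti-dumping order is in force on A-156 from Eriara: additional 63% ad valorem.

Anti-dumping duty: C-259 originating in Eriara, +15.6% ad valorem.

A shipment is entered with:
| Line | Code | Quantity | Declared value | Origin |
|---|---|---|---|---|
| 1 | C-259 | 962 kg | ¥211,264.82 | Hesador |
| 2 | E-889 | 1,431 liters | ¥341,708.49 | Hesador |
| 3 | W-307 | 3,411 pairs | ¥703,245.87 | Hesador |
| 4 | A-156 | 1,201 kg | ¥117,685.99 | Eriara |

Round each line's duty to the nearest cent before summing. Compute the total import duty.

Line 1 (C-259, Hesador, 962 kg, ¥211,264.82):
Base rate for C-259 is 18.5% + ¥2.26/kg.
Origin Hesador qualifies under the Durania–Hesador agreement and C-259 is covered: preferential rate Free applies instead.
The additional-duty order on C-259 targets Eriara, not Hesador; it does not apply.
Duty = ¥211,264.82 × 0% = ¥0.00.
Line 2 (E-889, Hesador, 1,431 liters, ¥341,708.49):
Base rate for E-889 is 8%.
Origin Hesador qualifies under the Durania–Hesador agreement and E-889 is covered: preferential rate 7% applies instead.
Duty = ¥341,708.49 × 7% = ¥23,919.59.
Line 3 (W-307, Hesador, 3,411 pairs, ¥703,245.87):
Base rate for W-307 is 8%.
Origin Hesador qualifies under the Durania–Hesador agreement and W-307 is covered: preferential rate Free applies instead.
Duty = ¥703,245.87 × 0% = ¥0.00.
Line 4 (A-156, Eriara, 1,201 kg, ¥117,685.99):
Base rate for A-156 is 2.5%.
Additional duty on A-156 from Eriara: +63%. Applied ad valorem rate: 2.5% + 63% = 65.5%.
Duty = ¥117,685.99 × 65.5% = ¥77,084.32.
Total = ¥0.00 + ¥23,919.59 + ¥0.00 + ¥77,084.32 = ¥101,003.91.

¥101,003.91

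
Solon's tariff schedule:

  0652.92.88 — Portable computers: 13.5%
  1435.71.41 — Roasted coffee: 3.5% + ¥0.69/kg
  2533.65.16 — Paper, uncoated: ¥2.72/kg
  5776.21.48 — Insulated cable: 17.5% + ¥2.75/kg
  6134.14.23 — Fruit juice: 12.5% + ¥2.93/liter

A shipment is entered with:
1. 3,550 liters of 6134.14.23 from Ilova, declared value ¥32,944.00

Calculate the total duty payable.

Line 1 (6134.14.23, Ilova, 3,550 liters, ¥32,944.00):
Base rate for 6134.14.23 is 12.5% + ¥2.93/liter.
Duty = ¥32,944.00 × 12.5% + 3,550 × ¥2.93 = ¥14,519.50.

¥14,519.50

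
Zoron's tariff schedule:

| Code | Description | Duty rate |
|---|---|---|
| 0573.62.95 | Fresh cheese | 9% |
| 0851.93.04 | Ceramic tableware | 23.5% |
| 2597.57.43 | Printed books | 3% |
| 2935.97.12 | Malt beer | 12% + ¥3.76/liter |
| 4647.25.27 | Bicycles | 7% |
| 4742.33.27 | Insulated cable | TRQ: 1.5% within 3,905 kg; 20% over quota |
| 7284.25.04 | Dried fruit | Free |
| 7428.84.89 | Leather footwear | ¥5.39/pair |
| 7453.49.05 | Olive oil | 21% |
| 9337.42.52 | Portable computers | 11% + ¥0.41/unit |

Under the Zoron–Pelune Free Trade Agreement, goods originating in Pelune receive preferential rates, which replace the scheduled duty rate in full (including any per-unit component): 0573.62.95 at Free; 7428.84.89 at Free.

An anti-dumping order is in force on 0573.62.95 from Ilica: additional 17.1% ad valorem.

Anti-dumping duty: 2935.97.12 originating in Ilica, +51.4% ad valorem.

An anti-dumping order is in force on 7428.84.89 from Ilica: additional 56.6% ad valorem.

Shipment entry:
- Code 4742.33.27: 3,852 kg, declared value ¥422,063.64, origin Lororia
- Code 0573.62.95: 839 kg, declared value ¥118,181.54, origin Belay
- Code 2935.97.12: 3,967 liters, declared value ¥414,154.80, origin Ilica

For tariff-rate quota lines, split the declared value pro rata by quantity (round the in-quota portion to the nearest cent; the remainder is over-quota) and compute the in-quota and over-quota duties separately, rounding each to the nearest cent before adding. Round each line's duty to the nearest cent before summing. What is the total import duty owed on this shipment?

¥294,457.35

Line 1 (4742.33.27, Lororia, 3,852 kg, ¥422,063.64):
Code 4742.33.27 is under a tariff-rate quota (threshold 3,905 kg). Quantity 3,852 kg is within the quota, so the in-quota rate 1.5% applies to the full value.
Duty = ¥422,063.64 × 1.5% = ¥6,330.95.
Line 2 (0573.62.95, Belay, 839 kg, ¥118,181.54):
Base rate for 0573.62.95 is 9%.
0573.62.95 has an FTA preferential rate, but origin Belay is not Pelune; base rate stands.
The additional-duty order on 0573.62.95 targets Ilica, not Belay; it does not apply.
Duty = ¥118,181.54 × 9% = ¥10,636.34.
Line 3 (2935.97.12, Ilica, 3,967 liters, ¥414,154.80):
Base rate for 2935.97.12 is 12% + ¥3.76/liter.
Additional duty on 2935.97.12 from Ilica: +51.4%. Applied ad valorem rate: 12% + 51.4% = 63.4%.
Duty = ¥414,154.80 × 63.4% + 3,967 × ¥3.76 = ¥277,490.06.
Total = ¥6,330.95 + ¥10,636.34 + ¥277,490.06 = ¥294,457.35.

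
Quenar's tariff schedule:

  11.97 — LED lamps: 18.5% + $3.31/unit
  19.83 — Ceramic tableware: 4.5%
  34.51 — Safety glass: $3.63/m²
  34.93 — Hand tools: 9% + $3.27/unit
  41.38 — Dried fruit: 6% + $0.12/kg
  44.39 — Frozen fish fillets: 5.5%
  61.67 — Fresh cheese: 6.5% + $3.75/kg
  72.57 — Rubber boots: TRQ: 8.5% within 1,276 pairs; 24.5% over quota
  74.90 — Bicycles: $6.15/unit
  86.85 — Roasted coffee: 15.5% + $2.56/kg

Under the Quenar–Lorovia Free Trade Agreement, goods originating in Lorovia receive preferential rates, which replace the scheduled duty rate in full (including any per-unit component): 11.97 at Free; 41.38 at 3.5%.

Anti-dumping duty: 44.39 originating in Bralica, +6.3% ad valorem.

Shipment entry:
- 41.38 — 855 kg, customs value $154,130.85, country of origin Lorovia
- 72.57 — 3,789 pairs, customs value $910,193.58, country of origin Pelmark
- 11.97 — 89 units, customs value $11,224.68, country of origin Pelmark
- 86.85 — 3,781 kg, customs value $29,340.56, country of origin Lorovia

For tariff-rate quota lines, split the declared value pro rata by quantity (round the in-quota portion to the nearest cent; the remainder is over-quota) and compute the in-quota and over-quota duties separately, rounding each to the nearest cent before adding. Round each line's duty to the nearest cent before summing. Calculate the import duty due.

$195,947.00

Line 1 (41.38, Lorovia, 855 kg, $154,130.85):
Base rate for 41.38 is 6% + $0.12/kg.
Origin Lorovia qualifies under the Quenar–Lorovia agreement and 41.38 is covered: preferential rate 3.5% applies instead.
Duty = $154,130.85 × 3.5% = $5,394.58.
Line 2 (72.57, Pelmark, 3,789 pairs, $910,193.58):
Code 72.57 is under a tariff-rate quota (threshold 1,276 pairs). In-quota: 1,276 pairs at 8.5%; over-quota: 2,513 pairs at 24.5%.
Pro-rata value split: in-quota = $910,193.58 × 1,276/3,789 = $306,520.72; over-quota = $910,193.58 − $306,520.72 = $603,672.86.
In-quota duty = $306,520.72 × 8.5% = $26,054.26. Over-quota duty = $603,672.86 × 24.5% = $147,899.85.
Line duty = $26,054.26 + $147,899.85 = $173,954.11.
Line 3 (11.97, Pelmark, 89 units, $11,224.68):
Base rate for 11.97 is 18.5% + $3.31/unit.
11.97 has an FTA preferential rate, but origin Pelmark is not Lorovia; base rate stands.
Duty = $11,224.68 × 18.5% + 89 × $3.31 = $2,371.16.
Line 4 (86.85, Lorovia, 3,781 kg, $29,340.56):
Base rate for 86.85 is 15.5% + $2.56/kg.
Origin Lorovia is the FTA partner but 86.85 is not on the preference list; base rate stands.
Duty = $29,340.56 × 15.5% + 3,781 × $2.56 = $14,227.15.
Total = $5,394.58 + $173,954.11 + $2,371.16 + $14,227.15 = $195,947.00.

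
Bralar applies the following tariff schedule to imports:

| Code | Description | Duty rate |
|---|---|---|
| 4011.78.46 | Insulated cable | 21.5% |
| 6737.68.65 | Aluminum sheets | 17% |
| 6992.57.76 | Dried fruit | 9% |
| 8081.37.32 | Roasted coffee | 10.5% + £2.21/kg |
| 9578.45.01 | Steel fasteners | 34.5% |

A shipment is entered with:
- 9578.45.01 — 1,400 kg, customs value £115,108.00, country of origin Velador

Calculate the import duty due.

Line 1 (9578.45.01, Velador, 1,400 kg, £115,108.00):
Base rate for 9578.45.01 is 34.5%.
Duty = £115,108.00 × 34.5% = £39,712.26.

£39,712.26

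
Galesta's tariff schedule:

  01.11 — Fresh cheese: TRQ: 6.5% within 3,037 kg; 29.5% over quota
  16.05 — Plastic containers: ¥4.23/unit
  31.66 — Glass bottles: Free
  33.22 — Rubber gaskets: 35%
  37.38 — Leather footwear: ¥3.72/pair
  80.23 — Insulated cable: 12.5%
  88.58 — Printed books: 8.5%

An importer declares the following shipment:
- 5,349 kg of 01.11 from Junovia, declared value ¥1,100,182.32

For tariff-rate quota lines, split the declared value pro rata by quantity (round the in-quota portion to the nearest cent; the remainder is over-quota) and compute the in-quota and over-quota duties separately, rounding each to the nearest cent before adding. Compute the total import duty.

¥180,884.25

Line 1 (01.11, Junovia, 5,349 kg, ¥1,100,182.32):
Code 01.11 is under a tariff-rate quota (threshold 3,037 kg). In-quota: 3,037 kg at 6.5%; over-quota: 2,312 kg at 29.5%.
Pro-rata value split: in-quota = ¥1,100,182.32 × 3,037/5,349 = ¥624,650.16; over-quota = ¥1,100,182.32 − ¥624,650.16 = ¥475,532.16.
In-quota duty = ¥624,650.16 × 6.5% = ¥40,602.26. Over-quota duty = ¥475,532.16 × 29.5% = ¥140,281.99.
Line duty = ¥40,602.26 + ¥140,281.99 = ¥180,884.25.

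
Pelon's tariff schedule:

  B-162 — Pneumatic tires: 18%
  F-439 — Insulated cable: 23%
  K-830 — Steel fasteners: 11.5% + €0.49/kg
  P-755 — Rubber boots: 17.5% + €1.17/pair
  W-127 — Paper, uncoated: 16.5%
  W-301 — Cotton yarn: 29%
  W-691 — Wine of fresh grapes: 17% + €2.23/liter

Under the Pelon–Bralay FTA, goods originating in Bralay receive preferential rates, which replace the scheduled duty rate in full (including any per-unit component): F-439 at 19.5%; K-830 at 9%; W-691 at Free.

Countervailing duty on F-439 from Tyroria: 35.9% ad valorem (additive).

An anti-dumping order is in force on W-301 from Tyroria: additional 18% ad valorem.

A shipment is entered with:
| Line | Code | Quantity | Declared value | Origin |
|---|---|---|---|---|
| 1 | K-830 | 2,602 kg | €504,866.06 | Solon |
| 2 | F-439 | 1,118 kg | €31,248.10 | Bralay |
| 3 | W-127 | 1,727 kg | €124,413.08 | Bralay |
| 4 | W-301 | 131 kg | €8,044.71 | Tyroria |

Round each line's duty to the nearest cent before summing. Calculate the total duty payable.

€89,737.13

Line 1 (K-830, Solon, 2,602 kg, €504,866.06):
Base rate for K-830 is 11.5% + €0.49/kg.
K-830 has an FTA preferential rate, but origin Solon is not Bralay; base rate stands.
Duty = €504,866.06 × 11.5% + 2,602 × €0.49 = €59,334.58.
Line 2 (F-439, Bralay, 1,118 kg, €31,248.10):
Base rate for F-439 is 23%.
Origin Bralay qualifies under the Pelon–Bralay agreement and F-439 is covered: preferential rate 19.5% applies instead.
The additional-duty order on F-439 targets Tyroria, not Bralay; it does not apply.
Duty = €31,248.10 × 19.5% = €6,093.38.
Line 3 (W-127, Bralay, 1,727 kg, €124,413.08):
Base rate for W-127 is 16.5%.
Origin Bralay is the FTA partner but W-127 is not on the preference list; base rate stands.
Duty = €124,413.08 × 16.5% = €20,528.16.
Line 4 (W-301, Tyroria, 131 kg, €8,044.71):
Base rate for W-301 is 29%.
Additional duty on W-301 from Tyroria: +18%. Applied ad valorem rate: 29% + 18% = 47%.
Duty = €8,044.71 × 47% = €3,781.01.
Total = €59,334.58 + €6,093.38 + €20,528.16 + €3,781.01 = €89,737.13.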